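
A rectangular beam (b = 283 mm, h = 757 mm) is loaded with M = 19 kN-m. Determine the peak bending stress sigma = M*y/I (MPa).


I = b * h^3 / 12 = 283 * 757^3 / 12 = 10230405026.58 mm^4
y = h / 2 = 757 / 2 = 378.5 mm
M = 19 kN-m = 19000000.0 N-mm
sigma = M * y / I = 19000000.0 * 378.5 / 10230405026.58
= 0.7 MPa

0.7 MPa


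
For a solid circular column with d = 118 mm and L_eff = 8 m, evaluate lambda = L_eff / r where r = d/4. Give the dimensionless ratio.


Radius of gyration r = d / 4 = 118 / 4 = 29.5 mm
L_eff = 8000.0 mm
Slenderness ratio = L / r = 8000.0 / 29.5 = 271.19 (dimensionless)

271.19 (dimensionless)


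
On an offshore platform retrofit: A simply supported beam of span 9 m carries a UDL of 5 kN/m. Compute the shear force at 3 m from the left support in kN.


R_A = w * L / 2 = 5 * 9 / 2 = 22.5 kN
V(x) = R_A - w * x = 22.5 - 5 * 3
= 7.5 kN

7.5 kN


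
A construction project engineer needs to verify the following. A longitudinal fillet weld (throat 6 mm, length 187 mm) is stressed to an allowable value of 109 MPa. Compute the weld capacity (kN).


Strength = throat * length * allowable stress
= 6 * 187 * 109 N
= 122298 N
= 122.3 kN

122.3 kN


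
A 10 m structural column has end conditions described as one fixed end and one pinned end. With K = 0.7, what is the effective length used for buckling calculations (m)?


L_eff = K * L
= 0.7 * 10
= 7.0 m

7.0 m


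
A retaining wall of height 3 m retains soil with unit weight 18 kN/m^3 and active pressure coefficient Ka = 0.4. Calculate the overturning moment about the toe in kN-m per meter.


Pa = 0.5 * Ka * gamma * H^2
= 0.5 * 0.4 * 18 * 3^2
= 32.4 kN/m
Arm = H / 3 = 3 / 3 = 1.0 m
Mo = Pa * arm = Pa * H / 3 = 32.4 * 3 / 3 = 32.4 kN-m/m

32.4 kN-m/m


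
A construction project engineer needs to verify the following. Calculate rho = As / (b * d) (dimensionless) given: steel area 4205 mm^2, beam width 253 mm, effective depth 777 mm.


rho = As / (b * d)
= 4205 / (253 * 777)
= 4205 / 196581
= 0.021391 (dimensionless)

0.021391 (dimensionless)


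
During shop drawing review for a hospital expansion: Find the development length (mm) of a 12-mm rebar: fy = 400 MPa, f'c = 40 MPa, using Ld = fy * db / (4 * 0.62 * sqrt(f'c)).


Ld = (fy * db) / (4 * 0.62 * sqrt(f'c))
= (400 * 12) / (4 * 0.62 * sqrt(40))
= 4800 / 15.6849
= 306.03 mm

306.03 mm


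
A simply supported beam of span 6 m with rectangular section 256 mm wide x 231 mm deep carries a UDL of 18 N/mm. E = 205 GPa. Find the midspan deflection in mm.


I = 256 * 231^3 / 12 = 262963008.0 mm^4
L = 6000.0 mm, w = 18 N/mm, E = 205000.0 MPa
delta = 5 * w * L^4 / (384 * E * I)
= 5 * 18 * 6000.0^4 / (384 * 205000.0 * 262963008.0)
= 5.6347 mm

5.6347 mm


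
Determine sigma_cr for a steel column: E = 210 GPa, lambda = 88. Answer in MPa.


sigma_cr = pi^2 * E / lambda^2
= 9.8696 * 210000.0 / 88^2
= 9.8696 * 210000.0 / 7744
= 267.6416 MPa

267.6416 MPa


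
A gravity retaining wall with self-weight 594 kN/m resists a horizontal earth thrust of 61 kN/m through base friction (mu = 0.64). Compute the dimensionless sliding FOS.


Resisting force = mu * W = 0.64 * 594 = 380.16 kN/m
FOS = Resisting / Driving = 380.16 / 61
= 6.2321 (dimensionless)

6.2321 (dimensionless)


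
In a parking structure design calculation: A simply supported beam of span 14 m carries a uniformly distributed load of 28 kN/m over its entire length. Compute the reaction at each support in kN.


Total load = w * L = 28 * 14 = 392 kN
By symmetry, each reaction R = total / 2 = 392 / 2 = 196.0 kN

196.0 kN


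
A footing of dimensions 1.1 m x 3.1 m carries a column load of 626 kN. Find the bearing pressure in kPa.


A = 1.1 * 3.1 = 3.41 m^2
q = P / A = 626 / 3.41
= 183.5777 kPa

183.5777 kPa


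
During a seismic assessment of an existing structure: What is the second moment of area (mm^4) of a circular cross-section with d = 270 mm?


r = d / 2 = 270 / 2 = 135.0 mm
I = pi * r^4 / 4 = pi * 135.0^4 / 4
= 260870490.85 mm^4

260870490.85 mm^4


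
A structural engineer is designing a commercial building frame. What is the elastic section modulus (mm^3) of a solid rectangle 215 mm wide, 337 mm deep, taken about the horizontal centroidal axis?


S = b * h^2 / 6
= 215 * 337^2 / 6
= 215 * 113569 / 6
= 4069555.83 mm^3

4069555.83 mm^3


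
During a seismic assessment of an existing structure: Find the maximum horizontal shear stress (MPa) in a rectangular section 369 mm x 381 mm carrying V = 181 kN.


A = b * h = 369 * 381 = 140589 mm^2
V = 181 kN = 181000.0 N
tau_max = 1.5 * V / A = 1.5 * 181000.0 / 140589
= 1.9312 MPa

1.9312 MPa


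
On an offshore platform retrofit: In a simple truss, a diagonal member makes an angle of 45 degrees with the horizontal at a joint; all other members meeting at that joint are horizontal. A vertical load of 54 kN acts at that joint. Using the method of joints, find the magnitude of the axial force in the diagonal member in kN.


At the joint, only the diagonal has a vertical component, so vertical equilibrium gives:
F * sin(45) = 54
F = 54 / sin(45)
= 54 / 0.707107
= 76.37 kN

76.37 kN


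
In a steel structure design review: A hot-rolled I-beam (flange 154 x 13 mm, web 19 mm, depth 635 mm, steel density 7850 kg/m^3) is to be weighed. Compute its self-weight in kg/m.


A_flanges = 2 * 154 * 13 = 4004 mm^2
A_web = (635 - 2 * 13) * 19 = 11571 mm^2
A_total = 4004 + 11571 = 15575 mm^2 = 0.015575 m^2
Weight = rho * A = 7850 * 0.015575 = 122.2638 kg/m

122.2638 kg/m


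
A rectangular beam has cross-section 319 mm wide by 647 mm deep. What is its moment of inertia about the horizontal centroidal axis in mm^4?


I = b * h^3 / 12
= 319 * 647^3 / 12
= 319 * 270840023 / 12
= 7199830611.42 mm^4

7199830611.42 mm^4


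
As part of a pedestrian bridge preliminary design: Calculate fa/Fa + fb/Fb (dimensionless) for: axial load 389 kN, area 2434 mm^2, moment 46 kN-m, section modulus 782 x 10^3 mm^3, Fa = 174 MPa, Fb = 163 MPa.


f_a = P / A = 389000.0 / 2434 = 159.8192 MPa
f_b = M / S = 46000000.0 / 782000.0 = 58.8235 MPa
Ratio = f_a / Fa + f_b / Fb
= 159.8192 / 174 + 58.8235 / 163
= 1.2794 (dimensionless)

1.2794 (dimensionless)


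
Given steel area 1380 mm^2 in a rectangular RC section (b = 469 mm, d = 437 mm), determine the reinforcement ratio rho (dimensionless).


rho = As / (b * d)
= 1380 / (469 * 437)
= 1380 / 204953
= 0.006733 (dimensionless)

0.006733 (dimensionless)


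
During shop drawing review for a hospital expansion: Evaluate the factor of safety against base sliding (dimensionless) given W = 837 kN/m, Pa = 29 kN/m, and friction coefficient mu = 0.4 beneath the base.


Resisting force = mu * W = 0.4 * 837 = 334.8 kN/m
FOS = Resisting / Driving = 334.8 / 29
= 11.5448 (dimensionless)

11.5448 (dimensionless)


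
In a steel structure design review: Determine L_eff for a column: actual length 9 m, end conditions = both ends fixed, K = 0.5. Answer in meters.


L_eff = K * L
= 0.5 * 9
= 4.5 m

4.5 m


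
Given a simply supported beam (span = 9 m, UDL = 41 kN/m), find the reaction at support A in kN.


Total load = w * L = 41 * 9 = 369 kN
By symmetry, each reaction R = total / 2 = 369 / 2 = 184.5 kN

184.5 kN


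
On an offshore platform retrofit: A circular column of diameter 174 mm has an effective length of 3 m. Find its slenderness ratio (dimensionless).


Radius of gyration r = d / 4 = 174 / 4 = 43.5 mm
L_eff = 3000.0 mm
Slenderness ratio = L / r = 3000.0 / 43.5 = 68.97 (dimensionless)

68.97 (dimensionless)


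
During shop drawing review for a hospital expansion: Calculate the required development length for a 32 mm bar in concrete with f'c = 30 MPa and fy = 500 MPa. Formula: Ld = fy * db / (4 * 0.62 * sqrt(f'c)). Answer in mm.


Ld = (fy * db) / (4 * 0.62 * sqrt(f'c))
= (500 * 32) / (4 * 0.62 * sqrt(30))
= 16000 / 13.5835
= 1177.9 mm

1177.9 mm


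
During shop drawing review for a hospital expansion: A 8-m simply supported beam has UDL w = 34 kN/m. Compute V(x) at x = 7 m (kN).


R_A = w * L / 2 = 34 * 8 / 2 = 136.0 kN
V(x) = R_A - w * x = 136.0 - 34 * 7
= -102.0 kN

-102.0 kN


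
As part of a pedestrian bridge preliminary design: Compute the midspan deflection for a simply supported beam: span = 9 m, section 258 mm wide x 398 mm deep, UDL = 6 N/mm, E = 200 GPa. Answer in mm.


I = 258 * 398^3 / 12 = 1355463028.0 mm^4
L = 9000.0 mm, w = 6 N/mm, E = 200000.0 MPa
delta = 5 * w * L^4 / (384 * E * I)
= 5 * 6 * 9000.0^4 / (384 * 200000.0 * 1355463028.0)
= 1.8908 mm

1.8908 mm


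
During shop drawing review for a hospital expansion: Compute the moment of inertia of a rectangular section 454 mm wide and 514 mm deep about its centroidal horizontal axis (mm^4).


I = b * h^3 / 12
= 454 * 514^3 / 12
= 454 * 135796744 / 12
= 5137643481.33 mm^4

5137643481.33 mm^4


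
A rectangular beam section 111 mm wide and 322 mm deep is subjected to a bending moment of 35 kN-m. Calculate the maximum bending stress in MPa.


I = b * h^3 / 12 = 111 * 322^3 / 12 = 308822794.0 mm^4
y = h / 2 = 322 / 2 = 161.0 mm
M = 35 kN-m = 35000000.0 N-mm
sigma = M * y / I = 35000000.0 * 161.0 / 308822794.0
= 18.25 MPa

18.25 MPa


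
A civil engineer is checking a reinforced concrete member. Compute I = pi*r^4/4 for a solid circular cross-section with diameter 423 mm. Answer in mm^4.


r = d / 2 = 423 / 2 = 211.5 mm
I = pi * r^4 / 4 = pi * 211.5^4 / 4
= 1571561453.88 mm^4

1571561453.88 mm^4


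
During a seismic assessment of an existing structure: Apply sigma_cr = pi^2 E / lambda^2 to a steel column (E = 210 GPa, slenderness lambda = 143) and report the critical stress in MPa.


sigma_cr = pi^2 * E / lambda^2
= 9.8696 * 210000.0 / 143^2
= 9.8696 * 210000.0 / 20449
= 101.3554 MPa

101.3554 MPa


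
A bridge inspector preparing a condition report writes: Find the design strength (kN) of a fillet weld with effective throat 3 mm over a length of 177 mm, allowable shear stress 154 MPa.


Strength = throat * length * allowable stress
= 3 * 177 * 154 N
= 81774 N
= 81.77 kN

81.77 kN


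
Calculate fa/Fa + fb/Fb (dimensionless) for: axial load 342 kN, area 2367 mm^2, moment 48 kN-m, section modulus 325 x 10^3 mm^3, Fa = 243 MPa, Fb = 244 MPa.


f_a = P / A = 342000.0 / 2367 = 144.4867 MPa
f_b = M / S = 48000000.0 / 325000.0 = 147.6923 MPa
Ratio = f_a / Fa + f_b / Fb
= 144.4867 / 243 + 147.6923 / 244
= 1.1999 (dimensionless)

1.1999 (dimensionless)


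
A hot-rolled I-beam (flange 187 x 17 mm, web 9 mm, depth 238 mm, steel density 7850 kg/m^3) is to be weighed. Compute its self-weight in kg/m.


A_flanges = 2 * 187 * 17 = 6358 mm^2
A_web = (238 - 2 * 17) * 9 = 1836 mm^2
A_total = 6358 + 1836 = 8194 mm^2 = 0.008194 m^2
Weight = rho * A = 7850 * 0.008194 = 64.3229 kg/m

64.3229 kg/m


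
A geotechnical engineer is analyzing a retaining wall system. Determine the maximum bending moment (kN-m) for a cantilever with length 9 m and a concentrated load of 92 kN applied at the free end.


For a cantilever with a point load at the free end:
M_max = P * L = 92 * 9 = 828 kN-m

828 kN-m


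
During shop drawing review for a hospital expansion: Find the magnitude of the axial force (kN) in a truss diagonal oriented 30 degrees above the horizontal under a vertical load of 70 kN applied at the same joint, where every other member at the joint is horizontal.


At the joint, only the diagonal has a vertical component, so vertical equilibrium gives:
F * sin(30) = 70
F = 70 / sin(30)
= 70 / 0.5
= 140.0 kN

140.0 kN


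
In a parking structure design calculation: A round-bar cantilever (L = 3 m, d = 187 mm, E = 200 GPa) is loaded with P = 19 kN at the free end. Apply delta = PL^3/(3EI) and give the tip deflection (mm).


I = pi * d^4 / 64 = pi * 187^4 / 64 = 60025574.43 mm^4
L = 3000.0 mm, P = 19000.0 N, E = 200000.0 MPa
delta = P * L^3 / (3 * E * I)
= 19000.0 * 3000.0^3 / (3 * 200000.0 * 60025574.43)
= 14.2439 mm

14.2439 mm


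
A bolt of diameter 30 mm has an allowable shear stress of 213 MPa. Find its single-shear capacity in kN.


A = pi * d^2 / 4 = pi * 30^2 / 4 = 706.8583 mm^2
V = f_v * A / 1000 = 213 * 706.8583 / 1000
= 150.5608 kN

150.5608 kN


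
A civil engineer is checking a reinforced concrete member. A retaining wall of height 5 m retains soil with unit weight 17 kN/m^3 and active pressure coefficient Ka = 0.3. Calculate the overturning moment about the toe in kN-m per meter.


Pa = 0.5 * Ka * gamma * H^2
= 0.5 * 0.3 * 17 * 5^2
= 63.75 kN/m
Arm = H / 3 = 5 / 3 = 1.6667 m
Mo = Pa * arm = Pa * H / 3 = 63.75 * 5 / 3 = 106.25 kN-m/m

106.25 kN-m/m


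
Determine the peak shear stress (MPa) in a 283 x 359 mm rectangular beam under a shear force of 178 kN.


A = b * h = 283 * 359 = 101597 mm^2
V = 178 kN = 178000.0 N
tau_max = 1.5 * V / A = 1.5 * 178000.0 / 101597
= 2.628 MPa

2.628 MPa


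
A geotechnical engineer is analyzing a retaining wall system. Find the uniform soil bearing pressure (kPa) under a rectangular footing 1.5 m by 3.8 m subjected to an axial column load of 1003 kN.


A = 1.5 * 3.8 = 5.7 m^2
q = P / A = 1003 / 5.7
= 175.9649 kPa

175.9649 kPa


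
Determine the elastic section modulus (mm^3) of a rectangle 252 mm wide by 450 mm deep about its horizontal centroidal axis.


S = b * h^2 / 6
= 252 * 450^2 / 6
= 252 * 202500 / 6
= 8505000.0 mm^3

8505000.0 mm^3


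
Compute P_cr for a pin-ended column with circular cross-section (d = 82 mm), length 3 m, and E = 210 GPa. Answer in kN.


I = pi * d^4 / 64 = 2219347.5 mm^4
L = 3000.0 mm
P_cr = pi^2 * E * I / L^2
= 9.8696 * 210000.0 * 2219347.5 / 3000.0^2
= 511095.24 N = 511.0952 kN

511.0952 kN


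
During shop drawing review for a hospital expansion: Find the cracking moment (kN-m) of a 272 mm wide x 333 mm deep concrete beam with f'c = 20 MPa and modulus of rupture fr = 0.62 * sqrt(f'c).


fr = 0.62 * sqrt(20) = 0.62 * 4.4721 = 2.7727 MPa
I = 272 * 333^3 / 12 = 836990172.0 mm^4
y_t = 166.5 mm
M_cr = fr * I / y_t = 2.7727 * 836990172.0 / 166.5 N-mm
= 13.9384 kN-m

13.9384 kN-m


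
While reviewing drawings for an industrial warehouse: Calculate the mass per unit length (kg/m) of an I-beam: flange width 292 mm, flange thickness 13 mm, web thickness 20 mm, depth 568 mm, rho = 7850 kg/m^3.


A_flanges = 2 * 292 * 13 = 7592 mm^2
A_web = (568 - 2 * 13) * 20 = 10840 mm^2
A_total = 7592 + 10840 = 18432 mm^2 = 0.018432 m^2
Weight = rho * A = 7850 * 0.018432 = 144.6912 kg/m

144.6912 kg/m


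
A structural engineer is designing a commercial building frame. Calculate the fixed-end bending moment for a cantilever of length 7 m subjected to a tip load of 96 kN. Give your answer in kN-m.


For a cantilever with a point load at the free end:
M_max = P * L = 96 * 7 = 672 kN-m

672 kN-m


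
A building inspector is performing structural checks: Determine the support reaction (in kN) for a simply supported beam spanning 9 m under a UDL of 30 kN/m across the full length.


Total load = w * L = 30 * 9 = 270 kN
By symmetry, each reaction R = total / 2 = 270 / 2 = 135.0 kN

135.0 kN


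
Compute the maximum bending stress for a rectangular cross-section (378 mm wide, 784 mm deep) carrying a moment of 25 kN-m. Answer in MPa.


I = b * h^3 / 12 = 378 * 784^3 / 12 = 15179544576.0 mm^4
y = h / 2 = 784 / 2 = 392.0 mm
M = 25 kN-m = 25000000.0 N-mm
sigma = M * y / I = 25000000.0 * 392.0 / 15179544576.0
= 0.65 MPa

0.65 MPa


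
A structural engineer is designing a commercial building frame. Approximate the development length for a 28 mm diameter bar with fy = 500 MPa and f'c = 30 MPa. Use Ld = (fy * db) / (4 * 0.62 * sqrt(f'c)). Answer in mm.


Ld = (fy * db) / (4 * 0.62 * sqrt(f'c))
= (500 * 28) / (4 * 0.62 * sqrt(30))
= 14000 / 13.5835
= 1030.66 mm

1030.66 mm


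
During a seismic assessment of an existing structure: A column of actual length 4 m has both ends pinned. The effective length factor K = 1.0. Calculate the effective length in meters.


L_eff = K * L
= 1.0 * 4
= 4.0 m

4.0 m


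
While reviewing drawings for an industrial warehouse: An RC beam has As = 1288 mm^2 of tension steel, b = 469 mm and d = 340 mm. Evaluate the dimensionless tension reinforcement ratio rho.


rho = As / (b * d)
= 1288 / (469 * 340)
= 1288 / 159460
= 0.008077 (dimensionless)

0.008077 (dimensionless)


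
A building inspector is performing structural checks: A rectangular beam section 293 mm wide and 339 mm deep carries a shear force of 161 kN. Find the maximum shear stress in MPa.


A = b * h = 293 * 339 = 99327 mm^2
V = 161 kN = 161000.0 N
tau_max = 1.5 * V / A = 1.5 * 161000.0 / 99327
= 2.4314 MPa

2.4314 MPa


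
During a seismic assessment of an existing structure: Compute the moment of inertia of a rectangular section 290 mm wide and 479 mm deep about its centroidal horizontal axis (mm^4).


I = b * h^3 / 12
= 290 * 479^3 / 12
= 290 * 109902239 / 12
= 2655970775.83 mm^4

2655970775.83 mm^4


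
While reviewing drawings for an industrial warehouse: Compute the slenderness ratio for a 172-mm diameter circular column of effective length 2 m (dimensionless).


Radius of gyration r = d / 4 = 172 / 4 = 43.0 mm
L_eff = 2000.0 mm
Slenderness ratio = L / r = 2000.0 / 43.0 = 46.51 (dimensionless)

46.51 (dimensionless)


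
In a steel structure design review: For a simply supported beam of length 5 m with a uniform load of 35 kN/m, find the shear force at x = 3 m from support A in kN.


R_A = w * L / 2 = 35 * 5 / 2 = 87.5 kN
V(x) = R_A - w * x = 87.5 - 35 * 3
= -17.5 kN

-17.5 kN


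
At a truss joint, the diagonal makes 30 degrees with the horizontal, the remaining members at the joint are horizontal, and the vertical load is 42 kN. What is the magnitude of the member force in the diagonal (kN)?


At the joint, only the diagonal has a vertical component, so vertical equilibrium gives:
F * sin(30) = 42
F = 42 / sin(30)
= 42 / 0.5
= 84.0 kN

84.0 kN


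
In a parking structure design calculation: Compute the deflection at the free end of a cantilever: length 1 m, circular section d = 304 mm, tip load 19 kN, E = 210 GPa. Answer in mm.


I = pi * d^4 / 64 = pi * 304^4 / 64 = 419241468.12 mm^4
L = 1000.0 mm, P = 19000.0 N, E = 210000.0 MPa
delta = P * L^3 / (3 * E * I)
= 19000.0 * 1000.0^3 / (3 * 210000.0 * 419241468.12)
= 0.0719 mm

0.0719 mm


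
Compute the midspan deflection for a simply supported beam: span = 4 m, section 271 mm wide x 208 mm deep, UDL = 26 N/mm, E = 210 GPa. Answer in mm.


I = 271 * 208^3 / 12 = 203225429.33 mm^4
L = 4000.0 mm, w = 26 N/mm, E = 210000.0 MPa
delta = 5 * w * L^4 / (384 * E * I)
= 5 * 26 * 4000.0^4 / (384 * 210000.0 * 203225429.33)
= 2.0307 mm

2.0307 mm


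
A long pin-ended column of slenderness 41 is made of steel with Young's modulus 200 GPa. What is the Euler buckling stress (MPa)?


sigma_cr = pi^2 * E / lambda^2
= 9.8696 * 200000.0 / 41^2
= 9.8696 * 200000.0 / 1681
= 1174.2539 MPa

1174.2539 MPa


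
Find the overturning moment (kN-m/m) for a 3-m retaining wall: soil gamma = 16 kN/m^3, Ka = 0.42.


Pa = 0.5 * Ka * gamma * H^2
= 0.5 * 0.42 * 16 * 3^2
= 30.24 kN/m
Arm = H / 3 = 3 / 3 = 1.0 m
Mo = Pa * arm = Pa * H / 3 = 30.24 * 3 / 3 = 30.24 kN-m/m

30.24 kN-m/m


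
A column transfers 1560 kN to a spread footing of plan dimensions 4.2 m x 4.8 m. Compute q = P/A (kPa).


A = 4.2 * 4.8 = 20.16 m^2
q = P / A = 1560 / 20.16
= 77.381 kPa

77.381 kPa


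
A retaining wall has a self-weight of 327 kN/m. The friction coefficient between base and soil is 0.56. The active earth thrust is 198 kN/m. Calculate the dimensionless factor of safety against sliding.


Resisting force = mu * W = 0.56 * 327 = 183.12 kN/m
FOS = Resisting / Driving = 183.12 / 198
= 0.9248 (dimensionless)

0.9248 (dimensionless)


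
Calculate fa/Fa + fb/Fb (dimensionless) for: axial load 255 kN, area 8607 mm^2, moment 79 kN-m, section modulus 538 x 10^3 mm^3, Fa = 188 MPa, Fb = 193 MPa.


f_a = P / A = 255000.0 / 8607 = 29.627 MPa
f_b = M / S = 79000000.0 / 538000.0 = 146.8401 MPa
Ratio = f_a / Fa + f_b / Fb
= 29.627 / 188 + 146.8401 / 193
= 0.9184 (dimensionless)

0.9184 (dimensionless)


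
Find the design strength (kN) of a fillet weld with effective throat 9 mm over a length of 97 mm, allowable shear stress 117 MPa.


Strength = throat * length * allowable stress
= 9 * 97 * 117 N
= 102141 N
= 102.14 kN

102.14 kN


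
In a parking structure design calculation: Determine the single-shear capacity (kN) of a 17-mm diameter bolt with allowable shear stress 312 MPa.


A = pi * d^2 / 4 = pi * 17^2 / 4 = 226.9801 mm^2
V = f_v * A / 1000 = 312 * 226.9801 / 1000
= 70.8178 kN

70.8178 kN


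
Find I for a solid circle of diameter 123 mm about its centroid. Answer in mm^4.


r = d / 2 = 123 / 2 = 61.5 mm
I = pi * r^4 / 4 = pi * 61.5^4 / 4
= 11235446.72 mm^4

11235446.72 mm^4


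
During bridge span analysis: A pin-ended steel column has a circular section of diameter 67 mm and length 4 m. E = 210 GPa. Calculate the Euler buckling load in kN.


I = pi * d^4 / 64 = 989165.84 mm^4
L = 4000.0 mm
P_cr = pi^2 * E * I / L^2
= 9.8696 * 210000.0 * 989165.84 / 4000.0^2
= 128135.12 N = 128.1351 kN

128.1351 kN


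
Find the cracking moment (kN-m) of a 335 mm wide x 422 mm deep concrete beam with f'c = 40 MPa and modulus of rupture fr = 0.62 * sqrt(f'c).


fr = 0.62 * sqrt(40) = 0.62 * 6.3246 = 3.9212 MPa
I = 335 * 422^3 / 12 = 2097977923.33 mm^4
y_t = 211.0 mm
M_cr = fr * I / y_t = 3.9212 * 2097977923.33 / 211.0 N-mm
= 38.9888 kN-m

38.9888 kN-m


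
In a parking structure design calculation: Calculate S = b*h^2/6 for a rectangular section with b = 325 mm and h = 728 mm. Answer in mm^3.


S = b * h^2 / 6
= 325 * 728^2 / 6
= 325 * 529984 / 6
= 28707466.67 mm^3

28707466.67 mm^3


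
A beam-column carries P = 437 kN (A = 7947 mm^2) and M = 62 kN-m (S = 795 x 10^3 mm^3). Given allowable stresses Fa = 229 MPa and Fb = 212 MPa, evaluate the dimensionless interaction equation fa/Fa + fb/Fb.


f_a = P / A = 437000.0 / 7947 = 54.9893 MPa
f_b = M / S = 62000000.0 / 795000.0 = 77.9874 MPa
Ratio = f_a / Fa + f_b / Fb
= 54.9893 / 229 + 77.9874 / 212
= 0.608 (dimensionless)

0.608 (dimensionless)


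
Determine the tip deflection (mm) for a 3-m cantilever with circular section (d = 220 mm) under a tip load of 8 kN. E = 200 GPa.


I = pi * d^4 / 64 = pi * 220^4 / 64 = 114990145.1 mm^4
L = 3000.0 mm, P = 8000.0 N, E = 200000.0 MPa
delta = P * L^3 / (3 * E * I)
= 8000.0 * 3000.0^3 / (3 * 200000.0 * 114990145.1)
= 3.1307 mm

3.1307 mm


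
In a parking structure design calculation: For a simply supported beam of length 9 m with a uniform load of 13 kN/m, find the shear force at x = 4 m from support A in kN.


R_A = w * L / 2 = 13 * 9 / 2 = 58.5 kN
V(x) = R_A - w * x = 58.5 - 13 * 4
= 6.5 kN

6.5 kN


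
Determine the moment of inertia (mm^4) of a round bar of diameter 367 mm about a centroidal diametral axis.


r = d / 2 = 367 / 2 = 183.5 mm
I = pi * r^4 / 4 = pi * 183.5^4 / 4
= 890500475.54 mm^4

890500475.54 mm^4


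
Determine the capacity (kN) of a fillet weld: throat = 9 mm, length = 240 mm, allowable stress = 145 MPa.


Strength = throat * length * allowable stress
= 9 * 240 * 145 N
= 313200 N
= 313.2 kN

313.2 kN


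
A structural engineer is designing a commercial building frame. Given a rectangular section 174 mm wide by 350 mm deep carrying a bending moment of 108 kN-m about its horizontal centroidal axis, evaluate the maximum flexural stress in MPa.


I = b * h^3 / 12 = 174 * 350^3 / 12 = 621687500.0 mm^4
y = h / 2 = 350 / 2 = 175.0 mm
M = 108 kN-m = 108000000.0 N-mm
sigma = M * y / I = 108000000.0 * 175.0 / 621687500.0
= 30.4 MPa

30.4 MPa


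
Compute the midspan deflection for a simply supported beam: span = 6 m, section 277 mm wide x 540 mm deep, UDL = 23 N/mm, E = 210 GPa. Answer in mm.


I = 277 * 540^3 / 12 = 3634794000.0 mm^4
L = 6000.0 mm, w = 23 N/mm, E = 210000.0 MPa
delta = 5 * w * L^4 / (384 * E * I)
= 5 * 23 * 6000.0^4 / (384 * 210000.0 * 3634794000.0)
= 0.5085 mm

0.5085 mm


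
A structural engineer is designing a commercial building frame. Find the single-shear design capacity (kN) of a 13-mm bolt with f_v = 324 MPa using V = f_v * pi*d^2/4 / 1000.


A = pi * d^2 / 4 = pi * 13^2 / 4 = 132.7323 mm^2
V = f_v * A / 1000 = 324 * 132.7323 / 1000
= 43.0053 kN

43.0053 kN


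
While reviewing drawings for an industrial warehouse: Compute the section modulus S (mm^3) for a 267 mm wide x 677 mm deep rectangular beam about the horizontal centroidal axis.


S = b * h^2 / 6
= 267 * 677^2 / 6
= 267 * 458329 / 6
= 20395640.5 mm^3

20395640.5 mm^3


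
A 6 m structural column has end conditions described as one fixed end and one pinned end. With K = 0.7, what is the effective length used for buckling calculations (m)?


L_eff = K * L
= 0.7 * 6
= 4.2 m

4.2 m


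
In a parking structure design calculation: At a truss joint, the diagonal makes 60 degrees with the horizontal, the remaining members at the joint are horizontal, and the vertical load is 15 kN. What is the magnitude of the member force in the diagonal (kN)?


At the joint, only the diagonal has a vertical component, so vertical equilibrium gives:
F * sin(60) = 15
F = 15 / sin(60)
= 15 / 0.866025
= 17.32 kN

17.32 kN


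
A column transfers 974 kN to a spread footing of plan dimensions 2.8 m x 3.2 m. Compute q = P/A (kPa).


A = 2.8 * 3.2 = 8.96 m^2
q = P / A = 974 / 8.96
= 108.7054 kPa

108.7054 kPa


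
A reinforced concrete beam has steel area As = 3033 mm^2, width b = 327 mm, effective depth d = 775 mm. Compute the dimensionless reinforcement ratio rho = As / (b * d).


rho = As / (b * d)
= 3033 / (327 * 775)
= 3033 / 253425
= 0.011968 (dimensionless)

0.011968 (dimensionless)


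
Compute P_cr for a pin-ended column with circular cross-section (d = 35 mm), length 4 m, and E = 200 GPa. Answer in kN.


I = pi * d^4 / 64 = 73661.76 mm^4
L = 4000.0 mm
P_cr = pi^2 * E * I / L^2
= 9.8696 * 200000.0 * 73661.76 / 4000.0^2
= 9087.66 N = 9.0877 kN

9.0877 kN


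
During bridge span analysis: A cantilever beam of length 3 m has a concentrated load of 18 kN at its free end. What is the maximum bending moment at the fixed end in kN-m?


For a cantilever with a point load at the free end:
M_max = P * L = 18 * 3 = 54 kN-m

54 kN-m


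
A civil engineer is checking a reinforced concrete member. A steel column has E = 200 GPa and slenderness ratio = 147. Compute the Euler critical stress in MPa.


sigma_cr = pi^2 * E / lambda^2
= 9.8696 * 200000.0 / 147^2
= 9.8696 * 200000.0 / 21609
= 91.3472 MPa

91.3472 MPa


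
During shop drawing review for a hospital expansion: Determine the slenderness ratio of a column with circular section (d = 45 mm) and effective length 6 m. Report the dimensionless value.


Radius of gyration r = d / 4 = 45 / 4 = 11.25 mm
L_eff = 6000.0 mm
Slenderness ratio = L / r = 6000.0 / 11.25 = 533.33 (dimensionless)

533.33 (dimensionless)


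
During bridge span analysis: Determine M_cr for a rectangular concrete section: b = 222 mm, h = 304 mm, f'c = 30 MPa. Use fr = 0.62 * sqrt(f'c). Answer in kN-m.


fr = 0.62 * sqrt(30) = 0.62 * 5.4772 = 3.3959 MPa
I = 222 * 304^3 / 12 = 519747584.0 mm^4
y_t = 152.0 mm
M_cr = fr * I / y_t = 3.3959 * 519747584.0 / 152.0 N-mm
= 11.6118 kN-m

11.6118 kN-m


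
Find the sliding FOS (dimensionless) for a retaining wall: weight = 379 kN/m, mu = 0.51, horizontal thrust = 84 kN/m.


Resisting force = mu * W = 0.51 * 379 = 193.29 kN/m
FOS = Resisting / Driving = 193.29 / 84
= 2.3011 (dimensionless)

2.3011 (dimensionless)


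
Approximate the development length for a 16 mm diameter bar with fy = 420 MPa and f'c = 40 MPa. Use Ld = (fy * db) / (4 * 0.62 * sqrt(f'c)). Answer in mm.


Ld = (fy * db) / (4 * 0.62 * sqrt(f'c))
= (420 * 16) / (4 * 0.62 * sqrt(40))
= 6720 / 15.6849
= 428.44 mm

428.44 mm


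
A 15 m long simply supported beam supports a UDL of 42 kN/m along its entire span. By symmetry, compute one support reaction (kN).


Total load = w * L = 42 * 15 = 630 kN
By symmetry, each reaction R = total / 2 = 630 / 2 = 315.0 kN

315.0 kN


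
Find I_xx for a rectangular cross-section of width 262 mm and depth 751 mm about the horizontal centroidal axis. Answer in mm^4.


I = b * h^3 / 12
= 262 * 751^3 / 12
= 262 * 423564751 / 12
= 9247830396.83 mm^4

9247830396.83 mm^4


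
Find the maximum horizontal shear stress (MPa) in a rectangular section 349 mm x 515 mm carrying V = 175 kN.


A = b * h = 349 * 515 = 179735 mm^2
V = 175 kN = 175000.0 N
tau_max = 1.5 * V / A = 1.5 * 175000.0 / 179735
= 1.4605 MPa

1.4605 MPa


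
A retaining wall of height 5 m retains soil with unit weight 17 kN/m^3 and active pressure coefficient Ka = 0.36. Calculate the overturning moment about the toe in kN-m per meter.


Pa = 0.5 * Ka * gamma * H^2
= 0.5 * 0.36 * 17 * 5^2
= 76.5 kN/m
Arm = H / 3 = 5 / 3 = 1.6667 m
Mo = Pa * arm = Pa * H / 3 = 76.5 * 5 / 3 = 127.5 kN-m/m

127.5 kN-m/m


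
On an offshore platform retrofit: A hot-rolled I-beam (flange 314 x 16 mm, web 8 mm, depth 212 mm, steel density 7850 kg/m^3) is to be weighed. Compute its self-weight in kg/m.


A_flanges = 2 * 314 * 16 = 10048 mm^2
A_web = (212 - 2 * 16) * 8 = 1440 mm^2
A_total = 10048 + 1440 = 11488 mm^2 = 0.011488 m^2
Weight = rho * A = 7850 * 0.011488 = 90.1808 kg/m

90.1808 kg/m


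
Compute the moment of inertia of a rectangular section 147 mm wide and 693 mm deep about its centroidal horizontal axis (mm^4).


I = b * h^3 / 12
= 147 * 693^3 / 12
= 147 * 332812557 / 12
= 4076953823.25 mm^4

4076953823.25 mm^4


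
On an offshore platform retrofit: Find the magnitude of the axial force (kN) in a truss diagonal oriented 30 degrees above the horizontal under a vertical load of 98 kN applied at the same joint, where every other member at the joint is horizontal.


At the joint, only the diagonal has a vertical component, so vertical equilibrium gives:
F * sin(30) = 98
F = 98 / sin(30)
= 98 / 0.5
= 196.0 kN

196.0 kN


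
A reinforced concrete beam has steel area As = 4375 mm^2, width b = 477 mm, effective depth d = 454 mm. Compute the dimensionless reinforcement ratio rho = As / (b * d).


rho = As / (b * d)
= 4375 / (477 * 454)
= 4375 / 216558
= 0.020202 (dimensionless)

0.020202 (dimensionless)


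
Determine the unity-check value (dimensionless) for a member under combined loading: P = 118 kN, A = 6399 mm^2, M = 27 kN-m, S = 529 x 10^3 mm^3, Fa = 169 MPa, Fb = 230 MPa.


f_a = P / A = 118000.0 / 6399 = 18.4404 MPa
f_b = M / S = 27000000.0 / 529000.0 = 51.0397 MPa
Ratio = f_a / Fa + f_b / Fb
= 18.4404 / 169 + 51.0397 / 230
= 0.331 (dimensionless)

0.331 (dimensionless)


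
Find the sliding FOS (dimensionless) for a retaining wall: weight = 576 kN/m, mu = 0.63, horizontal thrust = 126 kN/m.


Resisting force = mu * W = 0.63 * 576 = 362.88 kN/m
FOS = Resisting / Driving = 362.88 / 126
= 2.88 (dimensionless)

2.88 (dimensionless)


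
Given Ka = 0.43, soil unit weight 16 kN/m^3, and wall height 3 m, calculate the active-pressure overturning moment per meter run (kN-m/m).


Pa = 0.5 * Ka * gamma * H^2
= 0.5 * 0.43 * 16 * 3^2
= 30.96 kN/m
Arm = H / 3 = 3 / 3 = 1.0 m
Mo = Pa * arm = Pa * H / 3 = 30.96 * 3 / 3 = 30.96 kN-m/m

30.96 kN-m/m


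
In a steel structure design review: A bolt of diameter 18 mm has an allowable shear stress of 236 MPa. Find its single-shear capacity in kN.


A = pi * d^2 / 4 = pi * 18^2 / 4 = 254.469 mm^2
V = f_v * A / 1000 = 236 * 254.469 / 1000
= 60.0547 kN

60.0547 kN


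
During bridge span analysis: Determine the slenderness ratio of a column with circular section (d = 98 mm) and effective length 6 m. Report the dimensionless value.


Radius of gyration r = d / 4 = 98 / 4 = 24.5 mm
L_eff = 6000.0 mm
Slenderness ratio = L / r = 6000.0 / 24.5 = 244.9 (dimensionless)

244.9 (dimensionless)


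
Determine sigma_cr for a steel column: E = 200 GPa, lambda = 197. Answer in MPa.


sigma_cr = pi^2 * E / lambda^2
= 9.8696 * 200000.0 / 197^2
= 9.8696 * 200000.0 / 38809
= 50.8625 MPa

50.8625 MPa


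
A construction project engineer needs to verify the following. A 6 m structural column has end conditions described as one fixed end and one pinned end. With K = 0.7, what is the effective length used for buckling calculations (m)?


L_eff = K * L
= 0.7 * 6
= 4.2 m

4.2 m


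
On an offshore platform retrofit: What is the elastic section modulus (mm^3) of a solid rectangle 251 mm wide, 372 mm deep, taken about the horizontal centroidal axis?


S = b * h^2 / 6
= 251 * 372^2 / 6
= 251 * 138384 / 6
= 5789064.0 mm^3

5789064.0 mm^3


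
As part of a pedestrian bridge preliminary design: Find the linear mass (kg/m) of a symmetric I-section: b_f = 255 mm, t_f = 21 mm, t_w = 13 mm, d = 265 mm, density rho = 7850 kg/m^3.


A_flanges = 2 * 255 * 21 = 10710 mm^2
A_web = (265 - 2 * 21) * 13 = 2899 mm^2
A_total = 10710 + 2899 = 13609 mm^2 = 0.013609 m^2
Weight = rho * A = 7850 * 0.013609 = 106.8307 kg/m

106.8307 kg/m


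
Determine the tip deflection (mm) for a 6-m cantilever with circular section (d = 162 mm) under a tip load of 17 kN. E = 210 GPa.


I = pi * d^4 / 64 = pi * 162^4 / 64 = 33808815.61 mm^4
L = 6000.0 mm, P = 17000.0 N, E = 210000.0 MPa
delta = P * L^3 / (3 * E * I)
= 17000.0 * 6000.0^3 / (3 * 210000.0 * 33808815.61)
= 172.398 mm

172.398 mm


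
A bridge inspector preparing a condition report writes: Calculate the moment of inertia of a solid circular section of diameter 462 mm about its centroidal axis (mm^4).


r = d / 2 = 462 / 2 = 231.0 mm
I = pi * r^4 / 4 = pi * 231.0^4 / 4
= 2236339840.98 mm^4

2236339840.98 mm^4


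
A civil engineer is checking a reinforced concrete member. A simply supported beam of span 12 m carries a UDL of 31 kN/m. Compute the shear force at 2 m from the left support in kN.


R_A = w * L / 2 = 31 * 12 / 2 = 186.0 kN
V(x) = R_A - w * x = 186.0 - 31 * 2
= 124.0 kN

124.0 kN


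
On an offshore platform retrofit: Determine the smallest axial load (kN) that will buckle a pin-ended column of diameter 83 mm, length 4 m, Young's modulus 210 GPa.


I = pi * d^4 / 64 = 2329604.88 mm^4
L = 4000.0 mm
P_cr = pi^2 * E * I / L^2
= 9.8696 * 210000.0 * 2329604.88 / 4000.0^2
= 301773.66 N = 301.7737 kN

301.7737 kN


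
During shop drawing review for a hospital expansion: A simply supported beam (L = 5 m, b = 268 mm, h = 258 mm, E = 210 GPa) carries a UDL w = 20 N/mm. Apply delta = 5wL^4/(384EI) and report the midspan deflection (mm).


I = 268 * 258^3 / 12 = 383541768.0 mm^4
L = 5000.0 mm, w = 20 N/mm, E = 210000.0 MPa
delta = 5 * w * L^4 / (384 * E * I)
= 5 * 20 * 5000.0^4 / (384 * 210000.0 * 383541768.0)
= 2.0208 mm

2.0208 mm


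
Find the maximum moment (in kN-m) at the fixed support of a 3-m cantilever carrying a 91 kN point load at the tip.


For a cantilever with a point load at the free end:
M_max = P * L = 91 * 3 = 273 kN-m

273 kN-m


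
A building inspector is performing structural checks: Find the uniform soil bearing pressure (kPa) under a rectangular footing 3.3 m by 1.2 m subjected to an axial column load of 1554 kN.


A = 3.3 * 1.2 = 3.96 m^2
q = P / A = 1554 / 3.96
= 392.4242 kPa

392.4242 kPa


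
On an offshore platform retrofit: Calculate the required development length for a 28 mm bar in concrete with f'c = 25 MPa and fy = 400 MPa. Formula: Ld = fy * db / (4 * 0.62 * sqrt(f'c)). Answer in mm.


Ld = (fy * db) / (4 * 0.62 * sqrt(f'c))
= (400 * 28) / (4 * 0.62 * sqrt(25))
= 11200 / 12.4
= 903.23 mm

903.23 mm


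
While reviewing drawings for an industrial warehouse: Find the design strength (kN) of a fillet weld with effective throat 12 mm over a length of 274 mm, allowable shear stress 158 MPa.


Strength = throat * length * allowable stress
= 12 * 274 * 158 N
= 519504 N
= 519.5 kN

519.5 kN


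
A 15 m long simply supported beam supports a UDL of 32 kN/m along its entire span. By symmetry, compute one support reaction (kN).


Total load = w * L = 32 * 15 = 480 kN
By symmetry, each reaction R = total / 2 = 480 / 2 = 240.0 kN

240.0 kN


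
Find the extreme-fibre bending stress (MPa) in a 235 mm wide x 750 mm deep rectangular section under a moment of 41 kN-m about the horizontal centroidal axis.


I = b * h^3 / 12 = 235 * 750^3 / 12 = 8261718750.0 mm^4
y = h / 2 = 750 / 2 = 375.0 mm
M = 41 kN-m = 41000000.0 N-mm
sigma = M * y / I = 41000000.0 * 375.0 / 8261718750.0
= 1.86 MPa

1.86 MPa


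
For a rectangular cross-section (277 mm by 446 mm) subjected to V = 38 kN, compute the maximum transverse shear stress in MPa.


A = b * h = 277 * 446 = 123542 mm^2
V = 38 kN = 38000.0 N
tau_max = 1.5 * V / A = 1.5 * 38000.0 / 123542
= 0.4614 MPa

0.4614 MPa


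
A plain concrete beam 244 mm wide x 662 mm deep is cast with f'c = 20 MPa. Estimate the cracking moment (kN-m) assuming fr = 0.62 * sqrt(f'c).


fr = 0.62 * sqrt(20) = 0.62 * 4.4721 = 2.7727 MPa
I = 244 * 662^3 / 12 = 5899056402.67 mm^4
y_t = 331.0 mm
M_cr = fr * I / y_t = 2.7727 * 5899056402.67 / 331.0 N-mm
= 49.4153 kN-m

49.4153 kN-m


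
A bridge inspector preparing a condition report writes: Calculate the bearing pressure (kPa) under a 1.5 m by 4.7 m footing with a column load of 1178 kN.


A = 1.5 * 4.7 = 7.05 m^2
q = P / A = 1178 / 7.05
= 167.0922 kPa

167.0922 kPa


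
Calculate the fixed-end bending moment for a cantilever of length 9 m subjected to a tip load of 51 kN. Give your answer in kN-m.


For a cantilever with a point load at the free end:
M_max = P * L = 51 * 9 = 459 kN-m

459 kN-m


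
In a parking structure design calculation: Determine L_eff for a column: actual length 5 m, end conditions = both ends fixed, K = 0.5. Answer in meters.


L_eff = K * L
= 0.5 * 5
= 2.5 m

2.5 m


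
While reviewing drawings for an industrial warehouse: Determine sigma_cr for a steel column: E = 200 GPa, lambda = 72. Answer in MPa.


sigma_cr = pi^2 * E / lambda^2
= 9.8696 * 200000.0 / 72^2
= 9.8696 * 200000.0 / 5184
= 380.7718 MPa

380.7718 MPa


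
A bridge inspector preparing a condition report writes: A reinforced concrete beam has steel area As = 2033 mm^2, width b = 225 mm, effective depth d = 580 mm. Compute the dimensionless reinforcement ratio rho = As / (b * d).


rho = As / (b * d)
= 2033 / (225 * 580)
= 2033 / 130500
= 0.015579 (dimensionless)

0.015579 (dimensionless)


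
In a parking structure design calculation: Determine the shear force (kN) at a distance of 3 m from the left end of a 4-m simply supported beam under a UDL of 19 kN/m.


R_A = w * L / 2 = 19 * 4 / 2 = 38.0 kN
V(x) = R_A - w * x = 38.0 - 19 * 3
= -19.0 kN

-19.0 kN


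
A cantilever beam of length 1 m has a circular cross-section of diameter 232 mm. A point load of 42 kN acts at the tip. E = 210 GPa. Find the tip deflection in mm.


I = pi * d^4 / 64 = pi * 232^4 / 64 = 142207282.79 mm^4
L = 1000.0 mm, P = 42000.0 N, E = 210000.0 MPa
delta = P * L^3 / (3 * E * I)
= 42000.0 * 1000.0^3 / (3 * 210000.0 * 142207282.79)
= 0.4688 mm

0.4688 mm


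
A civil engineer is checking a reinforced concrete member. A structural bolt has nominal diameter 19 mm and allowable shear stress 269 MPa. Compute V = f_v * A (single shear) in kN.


A = pi * d^2 / 4 = pi * 19^2 / 4 = 283.5287 mm^2
V = f_v * A / 1000 = 269 * 283.5287 / 1000
= 76.2692 kN

76.2692 kN


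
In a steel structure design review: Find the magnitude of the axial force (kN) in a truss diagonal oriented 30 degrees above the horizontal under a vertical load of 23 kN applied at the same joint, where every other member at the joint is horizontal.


At the joint, only the diagonal has a vertical component, so vertical equilibrium gives:
F * sin(30) = 23
F = 23 / sin(30)
= 23 / 0.5
= 46.0 kN

46.0 kN


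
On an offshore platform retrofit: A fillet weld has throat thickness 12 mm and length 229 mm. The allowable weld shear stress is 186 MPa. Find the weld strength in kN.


Strength = throat * length * allowable stress
= 12 * 229 * 186 N
= 511128 N
= 511.13 kN

511.13 kN
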